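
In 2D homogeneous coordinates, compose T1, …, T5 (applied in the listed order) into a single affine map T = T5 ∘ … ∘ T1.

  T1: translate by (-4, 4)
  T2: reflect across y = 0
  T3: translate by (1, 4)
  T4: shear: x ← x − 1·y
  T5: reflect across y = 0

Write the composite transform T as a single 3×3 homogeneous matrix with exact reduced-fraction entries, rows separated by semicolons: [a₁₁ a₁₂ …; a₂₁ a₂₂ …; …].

T = [1 1 -3; 0 1 0; 0 0 1]

T1 = [1 0 -4; 0 1 4; 0 0 1]
T2·T1 = [1 0 -4; 0 -1 -4; 0 0 1]
T3·…·T1 = [1 0 -3; 0 -1 0; 0 0 1]
T4·…·T1 = [1 1 -3; 0 -1 0; 0 0 1]
T5·…·T1 = [1 1 -3; 0 1 0; 0 0 1]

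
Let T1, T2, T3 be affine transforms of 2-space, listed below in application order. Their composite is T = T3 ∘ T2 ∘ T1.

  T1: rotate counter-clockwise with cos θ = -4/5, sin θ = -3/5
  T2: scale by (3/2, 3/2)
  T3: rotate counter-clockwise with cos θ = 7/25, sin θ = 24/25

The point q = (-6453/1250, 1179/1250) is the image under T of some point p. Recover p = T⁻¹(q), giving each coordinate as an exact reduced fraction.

T1 = [-4/5 3/5 0; -3/5 -4/5 0; 0 0 1]
T2·T1 = [-6/5 9/10 0; -9/10 -6/5 0; 0 0 1]
T3·…·T1 = [66/125 351/250 0; -351/250 66/125 0; 0 0 1]
det M = 9/4; M⁻¹ = [88/375 -78/125 0; 78/125 88/375 0; 0 0 1]
M⁻¹ · (-6453/1250, 1179/1250)ᵀ = (-9/5, -3)ᵀ

p = (-9/5, -3)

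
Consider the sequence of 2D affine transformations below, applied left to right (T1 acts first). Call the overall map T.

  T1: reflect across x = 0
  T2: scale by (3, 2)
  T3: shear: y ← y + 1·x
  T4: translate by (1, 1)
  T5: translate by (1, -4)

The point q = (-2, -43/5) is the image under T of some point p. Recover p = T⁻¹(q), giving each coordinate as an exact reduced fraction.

p = (4/3, -4/5)

T1 = [-1 0 0; 0 1 0; 0 0 1]
T2·T1 = [-3 0 0; 0 2 0; 0 0 1]
T3·…·T1 = [-3 0 0; -3 2 0; 0 0 1]
T4·…·T1 = [-3 0 1; -3 2 1; 0 0 1]
T5·…·T1 = [-3 0 2; -3 2 -3; 0 0 1]
det M = -6; M⁻¹ = [-1/3 0 2/3; -1/2 1/2 5/2; 0 0 1]
M⁻¹ · (-2, -43/5)ᵀ = (4/3, -4/5)ᵀ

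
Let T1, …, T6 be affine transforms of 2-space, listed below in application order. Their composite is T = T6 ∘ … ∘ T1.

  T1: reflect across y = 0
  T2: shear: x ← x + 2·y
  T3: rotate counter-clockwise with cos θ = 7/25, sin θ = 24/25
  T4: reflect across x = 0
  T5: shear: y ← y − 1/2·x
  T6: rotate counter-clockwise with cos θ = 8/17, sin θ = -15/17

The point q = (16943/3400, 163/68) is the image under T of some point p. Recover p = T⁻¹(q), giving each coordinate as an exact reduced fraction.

p = (7/4, -9/5)

T1 = [1 0 0; 0 -1 0; 0 0 1]
T2·T1 = [1 -2 0; 0 -1 0; 0 0 1]
T3·…·T1 = [7/25 2/5 0; 24/25 -11/5 0; 0 0 1]
T4·…·T1 = [-7/25 -2/5 0; 24/25 -11/5 0; 0 0 1]
T5·…·T1 = [-7/25 -2/5 0; 11/10 -2 0; 0 0 1]
T6·…·T1 = [713/850 -166/85 0; 13/17 -10/17 0; 0 0 1]
det M = 1; M⁻¹ = [-10/17 166/85 0; -13/17 713/850 0; 0 0 1]
M⁻¹ · (16943/3400, 163/68)ᵀ = (7/4, -9/5)ᵀ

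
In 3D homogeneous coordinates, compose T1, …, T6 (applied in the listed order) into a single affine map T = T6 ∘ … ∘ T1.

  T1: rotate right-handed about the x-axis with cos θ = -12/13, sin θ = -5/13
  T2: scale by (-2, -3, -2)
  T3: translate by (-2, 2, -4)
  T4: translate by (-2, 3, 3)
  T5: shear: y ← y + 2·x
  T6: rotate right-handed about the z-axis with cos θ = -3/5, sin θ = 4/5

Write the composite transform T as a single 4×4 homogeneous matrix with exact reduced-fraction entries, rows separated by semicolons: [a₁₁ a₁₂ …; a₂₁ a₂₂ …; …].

T1 = [1 0 0 0; 0 -12/13 5/13 0; 0 -5/13 -12/13 0; 0 0 0 1]
T2·T1 = [-2 0 0 0; 0 36/13 -15/13 0; 0 10/13 24/13 0; 0 0 0 1]
T3·…·T1 = [-2 0 0 -2; 0 36/13 -15/13 2; 0 10/13 24/13 -4; 0 0 0 1]
T4·…·T1 = [-2 0 0 -4; 0 36/13 -15/13 5; 0 10/13 24/13 -1; 0 0 0 1]
T5·…·T1 = [-2 0 0 -4; -4 36/13 -15/13 -3; 0 10/13 24/13 -1; 0 0 0 1]
T6·…·T1 = [22/5 -144/65 12/13 24/5; 4/5 -108/65 9/13 -7/5; 0 10/13 24/13 -1; 0 0 0 1]

T = [22/5 -144/65 12/13 24/5; 4/5 -108/65 9/13 -7/5; 0 10/13 24/13 -1; 0 0 0 1]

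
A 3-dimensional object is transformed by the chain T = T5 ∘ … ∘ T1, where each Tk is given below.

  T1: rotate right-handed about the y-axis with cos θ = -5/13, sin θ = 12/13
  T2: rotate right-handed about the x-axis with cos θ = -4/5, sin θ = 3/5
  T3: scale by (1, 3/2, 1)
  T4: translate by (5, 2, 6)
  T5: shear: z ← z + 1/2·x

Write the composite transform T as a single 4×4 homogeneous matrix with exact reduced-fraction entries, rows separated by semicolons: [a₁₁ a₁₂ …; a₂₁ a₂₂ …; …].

T = [-5/13 0 12/13 5; 54/65 -6/5 9/26 2; 71/130 3/5 10/13 17/2; 0 0 0 1]

T1 = [-5/13 0 12/13 0; 0 1 0 0; -12/13 0 -5/13 0; 0 0 0 1]
T2·T1 = [-5/13 0 12/13 0; 36/65 -4/5 3/13 0; 48/65 3/5 4/13 0; 0 0 0 1]
T3·…·T1 = [-5/13 0 12/13 0; 54/65 -6/5 9/26 0; 48/65 3/5 4/13 0; 0 0 0 1]
T4·…·T1 = [-5/13 0 12/13 5; 54/65 -6/5 9/26 2; 48/65 3/5 4/13 6; 0 0 0 1]
T5·…·T1 = [-5/13 0 12/13 5; 54/65 -6/5 9/26 2; 71/130 3/5 10/13 17/2; 0 0 0 1]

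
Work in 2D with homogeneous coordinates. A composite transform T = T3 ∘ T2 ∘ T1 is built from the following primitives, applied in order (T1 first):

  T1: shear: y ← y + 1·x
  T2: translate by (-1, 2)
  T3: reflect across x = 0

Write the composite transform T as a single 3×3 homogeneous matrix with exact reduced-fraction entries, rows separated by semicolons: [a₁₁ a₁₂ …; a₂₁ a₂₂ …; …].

T = [-1 0 1; 1 1 2; 0 0 1]

T1 = [1 0 0; 1 1 0; 0 0 1]
T2·T1 = [1 0 -1; 1 1 2; 0 0 1]
T3·…·T1 = [-1 0 1; 1 1 2; 0 0 1]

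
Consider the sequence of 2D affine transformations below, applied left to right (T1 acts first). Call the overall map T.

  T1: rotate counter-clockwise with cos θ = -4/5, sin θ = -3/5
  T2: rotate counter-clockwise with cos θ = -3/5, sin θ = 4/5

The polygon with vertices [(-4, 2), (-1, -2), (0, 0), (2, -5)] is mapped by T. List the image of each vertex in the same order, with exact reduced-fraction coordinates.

image vertices: (-82/25, 76/25), (-38/25, -41/25), (0, 0), (13/25, -134/25)

T1 rotate counter-clockwise with cos θ = -4/5, sin θ = -3/5: (-4, 2) → (22/5, 4/5); (-1, -2) → (-2/5, 11/5); (0, 0) → (0, 0); (2, -5) → (-23/5, 14/5)
T2 rotate counter-clockwise with cos θ = -3/5, sin θ = 4/5: (22/5, 4/5) → (-82/25, 76/25); (-2/5, 11/5) → (-38/25, -41/25); (0, 0) → (0, 0); (-23/5, 14/5) → (13/25, -134/25)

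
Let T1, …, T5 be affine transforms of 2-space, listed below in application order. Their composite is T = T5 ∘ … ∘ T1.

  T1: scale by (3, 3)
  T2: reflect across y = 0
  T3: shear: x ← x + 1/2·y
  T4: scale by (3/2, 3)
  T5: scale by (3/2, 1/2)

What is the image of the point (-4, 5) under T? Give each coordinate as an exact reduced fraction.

T(p) = (-351/8, -45/2)

T1 scale by (3, 3): (-4, 5) → (-12, 15)
T2 reflect across y = 0: (-12, 15) → (-12, -15)
T3 shear: x ← x + 1/2·y: (-12, -15) → (-39/2, -15)
T4 scale by (3/2, 3): (-39/2, -15) → (-117/4, -45)
T5 scale by (3/2, 1/2): (-117/4, -45) → (-351/8, -45/2)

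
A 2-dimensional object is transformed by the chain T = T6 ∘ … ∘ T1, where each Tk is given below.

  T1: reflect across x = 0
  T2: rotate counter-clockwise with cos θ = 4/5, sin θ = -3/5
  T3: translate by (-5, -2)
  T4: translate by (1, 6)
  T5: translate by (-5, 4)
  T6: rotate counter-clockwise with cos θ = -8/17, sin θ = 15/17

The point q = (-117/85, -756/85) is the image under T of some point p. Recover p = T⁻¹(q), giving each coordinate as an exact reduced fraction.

p = (-3, -1)

T1 = [-1 0 0; 0 1 0; 0 0 1]
T2·T1 = [-4/5 3/5 0; 3/5 4/5 0; 0 0 1]
T3·…·T1 = [-4/5 3/5 -5; 3/5 4/5 -2; 0 0 1]
T4·…·T1 = [-4/5 3/5 -4; 3/5 4/5 4; 0 0 1]
T5·…·T1 = [-4/5 3/5 -9; 3/5 4/5 8; 0 0 1]
T6·…·T1 = [-13/85 -84/85 -48/17; -84/85 13/85 -199/17; 0 0 1]
det M = -1; M⁻¹ = [-13/85 -84/85 -12; -84/85 13/85 -1; 0 0 1]
M⁻¹ · (-117/85, -756/85)ᵀ = (-3, -1)ᵀ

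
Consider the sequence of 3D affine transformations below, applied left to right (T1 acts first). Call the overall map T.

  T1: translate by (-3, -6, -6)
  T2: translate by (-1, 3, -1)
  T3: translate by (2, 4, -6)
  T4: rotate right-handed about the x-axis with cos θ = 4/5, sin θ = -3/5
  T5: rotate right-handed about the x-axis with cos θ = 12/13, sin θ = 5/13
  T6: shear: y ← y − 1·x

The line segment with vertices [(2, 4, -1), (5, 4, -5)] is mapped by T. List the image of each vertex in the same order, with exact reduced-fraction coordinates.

T1 translate by (-3, -6, -6): (2, 4, -1) → (-1, -2, -7); (5, 4, -5) → (2, -2, -11)
T2 translate by (-1, 3, -1): (-1, -2, -7) → (-2, 1, -8); (2, -2, -11) → (1, 1, -12)
T3 translate by (2, 4, -6): (-2, 1, -8) → (0, 5, -14); (1, 1, -12) → (3, 5, -18)
T4 rotate right-handed about the x-axis with cos θ = 4/5, sin θ = -3/5: (0, 5, -14) → (0, -22/5, -71/5); (3, 5, -18) → (3, -34/5, -87/5)
T5 rotate right-handed about the x-axis with cos θ = 12/13, sin θ = 5/13: (0, -22/5, -71/5) → (0, 7/5, -74/5); (3, -34/5, -87/5) → (3, 27/65, -1214/65)
T6 shear: y ← y − 1·x: (0, 7/5, -74/5) → (0, 7/5, -74/5); (3, 27/65, -1214/65) → (3, -168/65, -1214/65)

image vertices: (0, 7/5, -74/5), (3, -168/65, -1214/65)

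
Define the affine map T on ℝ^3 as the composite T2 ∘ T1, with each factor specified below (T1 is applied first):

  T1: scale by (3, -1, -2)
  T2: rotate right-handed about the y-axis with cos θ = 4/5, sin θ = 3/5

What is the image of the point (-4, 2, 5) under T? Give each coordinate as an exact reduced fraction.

T1 scale by (3, -1, -2): (-4, 2, 5) → (-12, -2, -10)
T2 rotate right-handed about the y-axis with cos θ = 4/5, sin θ = 3/5: (-12, -2, -10) → (-78/5, -2, -4/5)

T(p) = (-78/5, -2, -4/5)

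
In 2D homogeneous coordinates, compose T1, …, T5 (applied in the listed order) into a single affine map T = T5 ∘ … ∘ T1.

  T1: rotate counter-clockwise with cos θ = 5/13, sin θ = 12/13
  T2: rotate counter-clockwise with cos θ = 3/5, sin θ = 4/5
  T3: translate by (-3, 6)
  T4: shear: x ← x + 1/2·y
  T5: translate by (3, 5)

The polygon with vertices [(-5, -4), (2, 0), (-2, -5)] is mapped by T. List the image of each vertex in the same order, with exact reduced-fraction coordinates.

T1 rotate counter-clockwise with cos θ = 5/13, sin θ = 12/13: (-5, -4) → (23/13, -80/13); (2, 0) → (10/13, 24/13); (-2, -5) → (50/13, -49/13)
T2 rotate counter-clockwise with cos θ = 3/5, sin θ = 4/5: (23/13, -80/13) → (389/65, -148/65); (10/13, 24/13) → (-66/65, 112/65); (50/13, -49/13) → (346/65, 53/65)
T3 translate by (-3, 6): (389/65, -148/65) → (194/65, 242/65); (-66/65, 112/65) → (-261/65, 502/65); (346/65, 53/65) → (151/65, 443/65)
T4 shear: x ← x + 1/2·y: (194/65, 242/65) → (63/13, 242/65); (-261/65, 502/65) → (-2/13, 502/65); (151/65, 443/65) → (149/26, 443/65)
T5 translate by (3, 5): (63/13, 242/65) → (102/13, 567/65); (-2/13, 502/65) → (37/13, 827/65); (149/26, 443/65) → (227/26, 768/65)

image vertices: (102/13, 567/65), (37/13, 827/65), (227/26, 768/65)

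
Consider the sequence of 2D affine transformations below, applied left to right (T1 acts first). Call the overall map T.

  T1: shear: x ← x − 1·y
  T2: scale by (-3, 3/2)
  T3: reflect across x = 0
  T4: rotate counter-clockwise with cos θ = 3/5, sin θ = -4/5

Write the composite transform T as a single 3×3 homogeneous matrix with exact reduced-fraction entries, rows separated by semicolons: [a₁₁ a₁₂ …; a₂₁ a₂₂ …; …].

T = [9/5 -3/5 0; -12/5 33/10 0; 0 0 1]

T1 = [1 -1 0; 0 1 0; 0 0 1]
T2·T1 = [-3 3 0; 0 3/2 0; 0 0 1]
T3·…·T1 = [3 -3 0; 0 3/2 0; 0 0 1]
T4·…·T1 = [9/5 -3/5 0; -12/5 33/10 0; 0 0 1]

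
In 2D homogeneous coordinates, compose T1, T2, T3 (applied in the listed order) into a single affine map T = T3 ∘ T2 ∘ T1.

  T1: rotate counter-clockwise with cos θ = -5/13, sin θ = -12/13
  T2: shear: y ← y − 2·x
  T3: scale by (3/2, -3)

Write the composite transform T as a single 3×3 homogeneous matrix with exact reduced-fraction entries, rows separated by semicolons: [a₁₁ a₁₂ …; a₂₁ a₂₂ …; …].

T = [-15/26 18/13 0; 6/13 87/13 0; 0 0 1]

T1 = [-5/13 12/13 0; -12/13 -5/13 0; 0 0 1]
T2·T1 = [-5/13 12/13 0; -2/13 -29/13 0; 0 0 1]
T3·…·T1 = [-15/26 18/13 0; 6/13 87/13 0; 0 0 1]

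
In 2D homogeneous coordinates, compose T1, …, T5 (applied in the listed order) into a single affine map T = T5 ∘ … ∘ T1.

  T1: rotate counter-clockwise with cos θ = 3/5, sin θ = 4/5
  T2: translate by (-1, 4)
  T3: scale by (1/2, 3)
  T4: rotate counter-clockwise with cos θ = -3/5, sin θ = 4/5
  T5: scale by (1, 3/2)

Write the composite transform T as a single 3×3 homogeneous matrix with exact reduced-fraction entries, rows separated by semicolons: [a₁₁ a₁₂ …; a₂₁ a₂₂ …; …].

T = [-21/10 -6/5 -93/10; -9/5 -21/10 -57/5; 0 0 1]

T1 = [3/5 -4/5 0; 4/5 3/5 0; 0 0 1]
T2·T1 = [3/5 -4/5 -1; 4/5 3/5 4; 0 0 1]
T3·…·T1 = [3/10 -2/5 -1/2; 12/5 9/5 12; 0 0 1]
T4·…·T1 = [-21/10 -6/5 -93/10; -6/5 -7/5 -38/5; 0 0 1]
T5·…·T1 = [-21/10 -6/5 -93/10; -9/5 -21/10 -57/5; 0 0 1]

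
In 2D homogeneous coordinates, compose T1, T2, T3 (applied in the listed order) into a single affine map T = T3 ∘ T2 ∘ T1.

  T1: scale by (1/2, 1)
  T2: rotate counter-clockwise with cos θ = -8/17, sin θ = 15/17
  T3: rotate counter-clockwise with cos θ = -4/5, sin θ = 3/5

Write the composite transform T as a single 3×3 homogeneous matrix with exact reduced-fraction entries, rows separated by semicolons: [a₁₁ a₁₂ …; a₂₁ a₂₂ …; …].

T = [-13/170 84/85 0; -42/85 -13/85 0; 0 0 1]

T1 = [1/2 0 0; 0 1 0; 0 0 1]
T2·T1 = [-4/17 -15/17 0; 15/34 -8/17 0; 0 0 1]
T3·…·T1 = [-13/170 84/85 0; -42/85 -13/85 0; 0 0 1]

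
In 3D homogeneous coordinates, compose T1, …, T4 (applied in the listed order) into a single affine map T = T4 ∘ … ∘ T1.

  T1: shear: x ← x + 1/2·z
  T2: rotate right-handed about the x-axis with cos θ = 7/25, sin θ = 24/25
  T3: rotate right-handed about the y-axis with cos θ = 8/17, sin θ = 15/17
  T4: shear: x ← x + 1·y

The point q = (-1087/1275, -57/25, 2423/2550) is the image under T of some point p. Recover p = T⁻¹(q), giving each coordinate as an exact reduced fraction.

p = (-3/2, 1, 8/3)

T1 = [1 0 1/2 0; 0 1 0 0; 0 0 1 0; 0 0 0 1]
T2·T1 = [1 0 1/2 0; 0 7/25 -24/25 0; 0 24/25 7/25 0; 0 0 0 1]
T3·…·T1 = [8/17 72/85 41/85 0; 0 7/25 -24/25 0; -15/17 192/425 -263/850 0; 0 0 0 1]
T4·…·T1 = [8/17 479/425 -203/425 0; 0 7/25 -24/25 0; -15/17 192/425 -263/850 0; 0 0 0 1]
det M = 1; M⁻¹ = [59/170 113/850 -403/425 0; 72/85 -241/425 192/425 0; 21/85 -513/425 56/425 0; 0 0 0 1]
M⁻¹ · (-1087/1275, -57/25, 2423/2550)ᵀ = (-3/2, 1, 8/3)ᵀ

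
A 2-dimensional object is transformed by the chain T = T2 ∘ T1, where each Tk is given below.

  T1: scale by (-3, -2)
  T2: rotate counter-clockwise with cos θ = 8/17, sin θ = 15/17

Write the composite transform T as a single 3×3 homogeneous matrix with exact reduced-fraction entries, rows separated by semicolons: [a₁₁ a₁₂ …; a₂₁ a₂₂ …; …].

T = [-24/17 30/17 0; -45/17 -16/17 0; 0 0 1]

T1 = [-3 0 0; 0 -2 0; 0 0 1]
T2·T1 = [-24/17 30/17 0; -45/17 -16/17 0; 0 0 1]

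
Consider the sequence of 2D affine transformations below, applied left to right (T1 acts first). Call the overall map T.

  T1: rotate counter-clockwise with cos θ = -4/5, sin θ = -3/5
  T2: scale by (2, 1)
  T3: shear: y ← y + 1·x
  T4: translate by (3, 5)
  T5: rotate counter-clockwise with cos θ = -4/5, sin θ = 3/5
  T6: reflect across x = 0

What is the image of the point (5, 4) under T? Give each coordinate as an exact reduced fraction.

T(p) = (-14/5, 17/5)

T1 rotate counter-clockwise with cos θ = -4/5, sin θ = -3/5: (5, 4) → (-8/5, -31/5)
T2 scale by (2, 1): (-8/5, -31/5) → (-16/5, -31/5)
T3 shear: y ← y + 1·x: (-16/5, -31/5) → (-16/5, -47/5)
T4 translate by (3, 5): (-16/5, -47/5) → (-1/5, -22/5)
T5 rotate counter-clockwise with cos θ = -4/5, sin θ = 3/5: (-1/5, -22/5) → (14/5, 17/5)
T6 reflect across x = 0: (14/5, 17/5) → (-14/5, 17/5)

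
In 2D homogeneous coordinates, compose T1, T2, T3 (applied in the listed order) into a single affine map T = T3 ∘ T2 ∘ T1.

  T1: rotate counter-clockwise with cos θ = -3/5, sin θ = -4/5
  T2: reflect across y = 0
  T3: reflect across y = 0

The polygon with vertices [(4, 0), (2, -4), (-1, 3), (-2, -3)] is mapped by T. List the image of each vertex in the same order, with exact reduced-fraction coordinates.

image vertices: (-12/5, -16/5), (-22/5, 4/5), (3, -1), (-6/5, 17/5)

T1 rotate counter-clockwise with cos θ = -3/5, sin θ = -4/5: (4, 0) → (-12/5, -16/5); (2, -4) → (-22/5, 4/5); (-1, 3) → (3, -1); (-2, -3) → (-6/5, 17/5)
T2 reflect across y = 0: (-12/5, -16/5) → (-12/5, 16/5); (-22/5, 4/5) → (-22/5, -4/5); (3, -1) → (3, 1); (-6/5, 17/5) → (-6/5, -17/5)
T3 reflect across y = 0: (-12/5, 16/5) → (-12/5, -16/5); (-22/5, -4/5) → (-22/5, 4/5); (3, 1) → (3, -1); (-6/5, -17/5) → (-6/5, 17/5)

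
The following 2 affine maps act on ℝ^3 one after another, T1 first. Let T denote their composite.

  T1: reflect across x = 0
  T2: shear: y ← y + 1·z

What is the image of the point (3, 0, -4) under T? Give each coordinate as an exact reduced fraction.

T(p) = (-3, -4, -4)

T1 reflect across x = 0: (3, 0, -4) → (-3, 0, -4)
T2 shear: y ← y + 1·z: (-3, 0, -4) → (-3, -4, -4)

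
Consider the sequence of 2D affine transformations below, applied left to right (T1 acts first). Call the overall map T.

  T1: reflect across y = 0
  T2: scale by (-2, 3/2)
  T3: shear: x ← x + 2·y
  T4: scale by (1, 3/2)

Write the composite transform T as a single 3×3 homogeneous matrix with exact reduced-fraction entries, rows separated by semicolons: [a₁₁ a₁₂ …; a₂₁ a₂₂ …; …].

T = [-2 -3 0; 0 -9/4 0; 0 0 1]

T1 = [1 0 0; 0 -1 0; 0 0 1]
T2·T1 = [-2 0 0; 0 -3/2 0; 0 0 1]
T3·…·T1 = [-2 -3 0; 0 -3/2 0; 0 0 1]
T4·…·T1 = [-2 -3 0; 0 -9/4 0; 0 0 1]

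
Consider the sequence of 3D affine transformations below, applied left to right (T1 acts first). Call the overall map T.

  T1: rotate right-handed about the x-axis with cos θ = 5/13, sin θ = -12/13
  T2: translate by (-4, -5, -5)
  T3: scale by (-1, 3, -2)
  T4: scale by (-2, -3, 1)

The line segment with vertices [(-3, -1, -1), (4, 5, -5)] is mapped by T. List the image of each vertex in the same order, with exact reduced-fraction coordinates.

image vertices: (-14, 738/13, 116/13), (0, 900/13, 300/13)

T1 rotate right-handed about the x-axis with cos θ = 5/13, sin θ = -12/13: (-3, -1, -1) → (-3, -17/13, 7/13); (4, 5, -5) → (4, -35/13, -85/13)
T2 translate by (-4, -5, -5): (-3, -17/13, 7/13) → (-7, -82/13, -58/13); (4, -35/13, -85/13) → (0, -100/13, -150/13)
T3 scale by (-1, 3, -2): (-7, -82/13, -58/13) → (7, -246/13, 116/13); (0, -100/13, -150/13) → (0, -300/13, 300/13)
T4 scale by (-2, -3, 1): (7, -246/13, 116/13) → (-14, 738/13, 116/13); (0, -300/13, 300/13) → (0, 900/13, 300/13)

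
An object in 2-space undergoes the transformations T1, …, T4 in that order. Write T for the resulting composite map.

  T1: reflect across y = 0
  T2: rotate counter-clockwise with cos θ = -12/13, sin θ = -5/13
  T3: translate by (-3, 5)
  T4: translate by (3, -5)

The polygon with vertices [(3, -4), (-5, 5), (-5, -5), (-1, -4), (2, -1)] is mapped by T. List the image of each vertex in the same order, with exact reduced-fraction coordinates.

image vertices: (-16/13, -63/13), (35/13, 85/13), (85/13, -35/13), (32/13, -43/13), (-19/13, -22/13)

T1 reflect across y = 0: (3, -4) → (3, 4); (-5, 5) → (-5, -5); (-5, -5) → (-5, 5); (-1, -4) → (-1, 4); (2, -1) → (2, 1)
T2 rotate counter-clockwise with cos θ = -12/13, sin θ = -5/13: (3, 4) → (-16/13, -63/13); (-5, -5) → (35/13, 85/13); (-5, 5) → (85/13, -35/13); (-1, 4) → (32/13, -43/13); (2, 1) → (-19/13, -22/13)
T3 translate by (-3, 5): (-16/13, -63/13) → (-55/13, 2/13); (35/13, 85/13) → (-4/13, 150/13); (85/13, -35/13) → (46/13, 30/13); (32/13, -43/13) → (-7/13, 22/13); (-19/13, -22/13) → (-58/13, 43/13)
T4 translate by (3, -5): (-55/13, 2/13) → (-16/13, -63/13); (-4/13, 150/13) → (35/13, 85/13); (46/13, 30/13) → (85/13, -35/13); (-7/13, 22/13) → (32/13, -43/13); (-58/13, 43/13) → (-19/13, -22/13)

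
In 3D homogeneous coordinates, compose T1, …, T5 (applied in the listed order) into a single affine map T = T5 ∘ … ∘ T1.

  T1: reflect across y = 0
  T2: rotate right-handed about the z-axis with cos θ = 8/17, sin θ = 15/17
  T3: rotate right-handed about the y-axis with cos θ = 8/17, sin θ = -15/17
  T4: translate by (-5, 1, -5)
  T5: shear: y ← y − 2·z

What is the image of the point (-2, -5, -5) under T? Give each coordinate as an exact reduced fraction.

T1 reflect across y = 0: (-2, -5, -5) → (-2, 5, -5)
T2 rotate right-handed about the z-axis with cos θ = 8/17, sin θ = 15/17: (-2, 5, -5) → (-91/17, 10/17, -5)
T3 rotate right-handed about the y-axis with cos θ = 8/17, sin θ = -15/17: (-91/17, 10/17, -5) → (547/289, 10/17, -2045/289)
T4 translate by (-5, 1, -5): (547/289, 10/17, -2045/289) → (-898/289, 27/17, -3490/289)
T5 shear: y ← y − 2·z: (-898/289, 27/17, -3490/289) → (-898/289, 7439/289, -3490/289)

T(p) = (-898/289, 7439/289, -3490/289)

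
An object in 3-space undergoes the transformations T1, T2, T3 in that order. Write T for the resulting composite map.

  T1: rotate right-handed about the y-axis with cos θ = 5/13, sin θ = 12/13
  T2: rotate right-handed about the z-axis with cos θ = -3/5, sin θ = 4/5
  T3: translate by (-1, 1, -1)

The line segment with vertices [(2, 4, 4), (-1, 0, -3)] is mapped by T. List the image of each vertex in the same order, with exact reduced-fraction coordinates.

T1 rotate right-handed about the y-axis with cos θ = 5/13, sin θ = 12/13: (2, 4, 4) → (58/13, 4, -4/13); (-1, 0, -3) → (-41/13, 0, -3/13)
T2 rotate right-handed about the z-axis with cos θ = -3/5, sin θ = 4/5: (58/13, 4, -4/13) → (-382/65, 76/65, -4/13); (-41/13, 0, -3/13) → (123/65, -164/65, -3/13)
T3 translate by (-1, 1, -1): (-382/65, 76/65, -4/13) → (-447/65, 141/65, -17/13); (123/65, -164/65, -3/13) → (58/65, -99/65, -16/13)

image vertices: (-447/65, 141/65, -17/13), (58/65, -99/65, -16/13)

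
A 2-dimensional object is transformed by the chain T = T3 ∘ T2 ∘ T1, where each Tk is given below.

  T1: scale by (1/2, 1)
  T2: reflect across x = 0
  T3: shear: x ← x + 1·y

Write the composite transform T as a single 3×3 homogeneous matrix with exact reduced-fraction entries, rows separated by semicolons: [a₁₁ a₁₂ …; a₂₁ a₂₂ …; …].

T1 = [1/2 0 0; 0 1 0; 0 0 1]
T2·T1 = [-1/2 0 0; 0 1 0; 0 0 1]
T3·…·T1 = [-1/2 1 0; 0 1 0; 0 0 1]

T = [-1/2 1 0; 0 1 0; 0 0 1]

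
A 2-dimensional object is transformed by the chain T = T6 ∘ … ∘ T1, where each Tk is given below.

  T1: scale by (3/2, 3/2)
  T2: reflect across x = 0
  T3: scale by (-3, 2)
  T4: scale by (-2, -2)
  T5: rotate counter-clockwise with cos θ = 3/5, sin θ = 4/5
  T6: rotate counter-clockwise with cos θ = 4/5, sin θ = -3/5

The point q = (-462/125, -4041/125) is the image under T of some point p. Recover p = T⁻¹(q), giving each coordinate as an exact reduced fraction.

p = (7/5, 5)

T1 = [3/2 0 0; 0 3/2 0; 0 0 1]
T2·T1 = [-3/2 0 0; 0 3/2 0; 0 0 1]
T3·…·T1 = [9/2 0 0; 0 3 0; 0 0 1]
T4·…·T1 = [-9 0 0; 0 -6 0; 0 0 1]
T5·…·T1 = [-27/5 24/5 0; -36/5 -18/5 0; 0 0 1]
T6·…·T1 = [-216/25 42/25 0; -63/25 -144/25 0; 0 0 1]
det M = 54; M⁻¹ = [-8/75 -7/225 0; 7/150 -4/25 0; 0 0 1]
M⁻¹ · (-462/125, -4041/125)ᵀ = (7/5, 5)ᵀ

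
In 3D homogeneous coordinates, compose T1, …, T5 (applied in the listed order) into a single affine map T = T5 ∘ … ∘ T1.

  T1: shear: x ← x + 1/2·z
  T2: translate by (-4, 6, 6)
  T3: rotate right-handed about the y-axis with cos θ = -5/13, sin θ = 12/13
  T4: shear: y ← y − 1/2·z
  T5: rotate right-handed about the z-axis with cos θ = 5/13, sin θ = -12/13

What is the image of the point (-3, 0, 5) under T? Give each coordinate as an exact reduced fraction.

T(p) = (3429/338, -2923/338, -1/13)

T1 shear: x ← x + 1/2·z: (-3, 0, 5) → (-1/2, 0, 5)
T2 translate by (-4, 6, 6): (-1/2, 0, 5) → (-9/2, 6, 11)
T3 rotate right-handed about the y-axis with cos θ = -5/13, sin θ = 12/13: (-9/2, 6, 11) → (309/26, 6, -1/13)
T4 shear: y ← y − 1/2·z: (309/26, 6, -1/13) → (309/26, 157/26, -1/13)
T5 rotate right-handed about the z-axis with cos θ = 5/13, sin θ = -12/13: (309/26, 157/26, -1/13) → (3429/338, -2923/338, -1/13)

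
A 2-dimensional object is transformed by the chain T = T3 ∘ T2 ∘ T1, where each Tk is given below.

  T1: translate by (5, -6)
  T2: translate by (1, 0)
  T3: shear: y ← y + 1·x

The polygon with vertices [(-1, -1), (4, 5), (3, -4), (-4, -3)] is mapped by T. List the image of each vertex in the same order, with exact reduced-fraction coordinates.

image vertices: (5, -2), (10, 9), (9, -1), (2, -7)

T1 translate by (5, -6): (-1, -1) → (4, -7); (4, 5) → (9, -1); (3, -4) → (8, -10); (-4, -3) → (1, -9)
T2 translate by (1, 0): (4, -7) → (5, -7); (9, -1) → (10, -1); (8, -10) → (9, -10); (1, -9) → (2, -9)
T3 shear: y ← y + 1·x: (5, -7) → (5, -2); (10, -1) → (10, 9); (9, -10) → (9, -1); (2, -9) → (2, -7)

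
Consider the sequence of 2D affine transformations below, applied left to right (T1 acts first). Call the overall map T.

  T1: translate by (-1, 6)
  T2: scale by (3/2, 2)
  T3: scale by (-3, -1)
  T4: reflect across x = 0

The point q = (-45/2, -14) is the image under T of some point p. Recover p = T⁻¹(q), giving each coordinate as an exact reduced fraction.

T1 = [1 0 -1; 0 1 6; 0 0 1]
T2·T1 = [3/2 0 -3/2; 0 2 12; 0 0 1]
T3·…·T1 = [-9/2 0 9/2; 0 -2 -12; 0 0 1]
T4·…·T1 = [9/2 0 -9/2; 0 -2 -12; 0 0 1]
det M = -9; M⁻¹ = [2/9 0 1; 0 -1/2 -6; 0 0 1]
M⁻¹ · (-45/2, -14)ᵀ = (-4, 1)ᵀ

p = (-4, 1)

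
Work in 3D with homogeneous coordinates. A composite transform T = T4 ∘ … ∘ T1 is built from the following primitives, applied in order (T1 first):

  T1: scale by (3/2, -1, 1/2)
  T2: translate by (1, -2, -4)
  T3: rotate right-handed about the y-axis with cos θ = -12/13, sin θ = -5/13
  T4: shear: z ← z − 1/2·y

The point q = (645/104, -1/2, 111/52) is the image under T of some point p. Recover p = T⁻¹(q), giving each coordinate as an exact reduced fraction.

T1 = [3/2 0 0 0; 0 -1 0 0; 0 0 1/2 0; 0 0 0 1]
T2·T1 = [3/2 0 0 1; 0 -1 0 -2; 0 0 1/2 -4; 0 0 0 1]
T3·…·T1 = [-18/13 0 -5/26 8/13; 0 -1 0 -2; 15/26 0 -6/13 53/13; 0 0 0 1]
T4·…·T1 = [-18/13 0 -5/26 8/13; 0 -1 0 -2; 15/26 1/2 -6/13 66/13; 0 0 0 1]
det M = -3/4; M⁻¹ = [-8/13 5/39 10/39 -2/3; 0 -1 0 -2; -10/13 -12/13 -24/13 8; 0 0 0 1]
M⁻¹ · (645/104, -1/2, 111/52)ᵀ = (-4, -3/2, -1/4)ᵀ

p = (-4, -3/2, -1/4)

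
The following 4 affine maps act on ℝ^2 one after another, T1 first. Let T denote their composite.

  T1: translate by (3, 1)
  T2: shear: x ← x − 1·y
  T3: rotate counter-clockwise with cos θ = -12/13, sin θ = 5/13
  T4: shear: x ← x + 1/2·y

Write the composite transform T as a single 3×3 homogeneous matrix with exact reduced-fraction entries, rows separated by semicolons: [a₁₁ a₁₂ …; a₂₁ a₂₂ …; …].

T1 = [1 0 3; 0 1 1; 0 0 1]
T2·T1 = [1 -1 2; 0 1 1; 0 0 1]
T3·…·T1 = [-12/13 7/13 -29/13; 5/13 -17/13 -2/13; 0 0 1]
T4·…·T1 = [-19/26 -3/26 -30/13; 5/13 -17/13 -2/13; 0 0 1]

T = [-19/26 -3/26 -30/13; 5/13 -17/13 -2/13; 0 0 1]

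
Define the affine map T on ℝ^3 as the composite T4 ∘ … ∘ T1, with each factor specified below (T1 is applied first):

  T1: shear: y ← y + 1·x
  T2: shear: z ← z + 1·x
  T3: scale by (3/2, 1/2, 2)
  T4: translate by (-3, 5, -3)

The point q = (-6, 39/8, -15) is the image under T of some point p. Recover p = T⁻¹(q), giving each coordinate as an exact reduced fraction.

p = (-2, 7/4, -4)

T1 = [1 0 0 0; 1 1 0 0; 0 0 1 0; 0 0 0 1]
T2·T1 = [1 0 0 0; 1 1 0 0; 1 0 1 0; 0 0 0 1]
T3·…·T1 = [3/2 0 0 0; 1/2 1/2 0 0; 2 0 2 0; 0 0 0 1]
T4·…·T1 = [3/2 0 0 -3; 1/2 1/2 0 5; 2 0 2 -3; 0 0 0 1]
det M = 3/2; M⁻¹ = [2/3 0 0 2; -2/3 2 0 -12; -2/3 0 1/2 -1/2; 0 0 0 1]
M⁻¹ · (-6, 39/8, -15)ᵀ = (-2, 7/4, -4)ᵀ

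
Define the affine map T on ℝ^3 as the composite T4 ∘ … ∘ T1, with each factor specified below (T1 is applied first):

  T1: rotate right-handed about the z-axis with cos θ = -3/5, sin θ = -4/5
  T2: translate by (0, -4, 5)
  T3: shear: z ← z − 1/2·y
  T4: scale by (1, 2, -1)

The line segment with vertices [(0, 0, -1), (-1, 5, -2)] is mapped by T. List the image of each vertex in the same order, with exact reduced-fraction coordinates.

image vertices: (0, -8, -6), (23/5, -62/5, -61/10)

T1 rotate right-handed about the z-axis with cos θ = -3/5, sin θ = -4/5: (0, 0, -1) → (0, 0, -1); (-1, 5, -2) → (23/5, -11/5, -2)
T2 translate by (0, -4, 5): (0, 0, -1) → (0, -4, 4); (23/5, -11/5, -2) → (23/5, -31/5, 3)
T3 shear: z ← z − 1/2·y: (0, -4, 4) → (0, -4, 6); (23/5, -31/5, 3) → (23/5, -31/5, 61/10)
T4 scale by (1, 2, -1): (0, -4, 6) → (0, -8, -6); (23/5, -31/5, 61/10) → (23/5, -62/5, -61/10)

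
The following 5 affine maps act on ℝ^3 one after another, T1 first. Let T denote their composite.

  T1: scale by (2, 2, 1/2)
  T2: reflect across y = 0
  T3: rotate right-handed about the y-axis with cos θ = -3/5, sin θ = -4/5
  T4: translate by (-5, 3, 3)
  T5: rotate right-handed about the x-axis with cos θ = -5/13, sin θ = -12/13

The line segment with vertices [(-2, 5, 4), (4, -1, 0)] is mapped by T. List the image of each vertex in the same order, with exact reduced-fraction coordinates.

T1 scale by (2, 2, 1/2): (-2, 5, 4) → (-4, 10, 2); (4, -1, 0) → (8, -2, 0)
T2 reflect across y = 0: (-4, 10, 2) → (-4, -10, 2); (8, -2, 0) → (8, 2, 0)
T3 rotate right-handed about the y-axis with cos θ = -3/5, sin θ = -4/5: (-4, -10, 2) → (4/5, -10, -22/5); (8, 2, 0) → (-24/5, 2, 32/5)
T4 translate by (-5, 3, 3): (4/5, -10, -22/5) → (-21/5, -7, -7/5); (-24/5, 2, 32/5) → (-49/5, 5, 47/5)
T5 rotate right-handed about the x-axis with cos θ = -5/13, sin θ = -12/13: (-21/5, -7, -7/5) → (-21/5, 7/5, 7); (-49/5, 5, 47/5) → (-49/5, 439/65, -107/13)

image vertices: (-21/5, 7/5, 7), (-49/5, 439/65, -107/13)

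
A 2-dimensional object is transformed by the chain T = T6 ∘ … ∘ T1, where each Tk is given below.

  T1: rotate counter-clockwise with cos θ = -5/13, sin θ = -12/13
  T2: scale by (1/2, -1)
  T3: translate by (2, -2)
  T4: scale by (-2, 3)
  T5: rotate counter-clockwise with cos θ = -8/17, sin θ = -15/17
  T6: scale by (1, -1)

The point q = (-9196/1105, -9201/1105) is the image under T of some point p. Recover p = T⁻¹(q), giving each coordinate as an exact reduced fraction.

T1 = [-5/13 12/13 0; -12/13 -5/13 0; 0 0 1]
T2·T1 = [-5/26 6/13 0; 12/13 5/13 0; 0 0 1]
T3·…·T1 = [-5/26 6/13 2; 12/13 5/13 -2; 0 0 1]
T4·…·T1 = [5/13 -12/13 -4; 36/13 15/13 -6; 0 0 1]
T5·…·T1 = [500/221 321/221 -58/17; -363/221 60/221 108/17; 0 0 1]
T6·…·T1 = [500/221 321/221 -58/17; 363/221 -60/221 -108/17; 0 0 1]
det M = -3; M⁻¹ = [20/221 107/221 44/13; 121/221 -500/663 -38/13; 0 0 1]
M⁻¹ · (-9196/1105, -9201/1105)ᵀ = (-7/5, -6/5)ᵀ

p = (-7/5, -6/5)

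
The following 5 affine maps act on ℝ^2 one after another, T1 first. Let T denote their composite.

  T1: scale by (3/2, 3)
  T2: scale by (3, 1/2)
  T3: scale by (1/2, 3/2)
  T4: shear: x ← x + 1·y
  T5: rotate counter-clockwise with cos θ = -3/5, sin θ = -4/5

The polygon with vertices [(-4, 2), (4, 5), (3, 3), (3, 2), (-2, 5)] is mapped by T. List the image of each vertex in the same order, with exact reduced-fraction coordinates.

T1 scale by (3/2, 3): (-4, 2) → (-6, 6); (4, 5) → (6, 15); (3, 3) → (9/2, 9); (3, 2) → (9/2, 6); (-2, 5) → (-3, 15)
T2 scale by (3, 1/2): (-6, 6) → (-18, 3); (6, 15) → (18, 15/2); (9/2, 9) → (27/2, 9/2); (9/2, 6) → (27/2, 3); (-3, 15) → (-9, 15/2)
T3 scale by (1/2, 3/2): (-18, 3) → (-9, 9/2); (18, 15/2) → (9, 45/4); (27/2, 9/2) → (27/4, 27/4); (27/2, 3) → (27/4, 9/2); (-9, 15/2) → (-9/2, 45/4)
T4 shear: x ← x + 1·y: (-9, 9/2) → (-9/2, 9/2); (9, 45/4) → (81/4, 45/4); (27/4, 27/4) → (27/2, 27/4); (27/4, 9/2) → (45/4, 9/2); (-9/2, 45/4) → (27/4, 45/4)
T5 rotate counter-clockwise with cos θ = -3/5, sin θ = -4/5: (-9/2, 9/2) → (63/10, 9/10); (81/4, 45/4) → (-63/20, -459/20); (27/2, 27/4) → (-27/10, -297/20); (45/4, 9/2) → (-63/20, -117/10); (27/4, 45/4) → (99/20, -243/20)

image vertices: (63/10, 9/10), (-63/20, -459/20), (-27/10, -297/20), (-63/20, -117/10), (99/20, -243/20)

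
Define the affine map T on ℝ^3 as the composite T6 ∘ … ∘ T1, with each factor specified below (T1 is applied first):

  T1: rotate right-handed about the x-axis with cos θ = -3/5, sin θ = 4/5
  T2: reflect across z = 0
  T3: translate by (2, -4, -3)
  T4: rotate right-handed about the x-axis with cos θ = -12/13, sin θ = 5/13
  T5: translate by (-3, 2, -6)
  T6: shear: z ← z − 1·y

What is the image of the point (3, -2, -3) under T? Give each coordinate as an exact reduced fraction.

T1 rotate right-handed about the x-axis with cos θ = -3/5, sin θ = 4/5: (3, -2, -3) → (3, 18/5, 1/5)
T2 reflect across z = 0: (3, 18/5, 1/5) → (3, 18/5, -1/5)
T3 translate by (2, -4, -3): (3, 18/5, -1/5) → (5, -2/5, -16/5)
T4 rotate right-handed about the x-axis with cos θ = -12/13, sin θ = 5/13: (5, -2/5, -16/5) → (5, 8/5, 14/5)
T5 translate by (-3, 2, -6): (5, 8/5, 14/5) → (2, 18/5, -16/5)
T6 shear: z ← z − 1·y: (2, 18/5, -16/5) → (2, 18/5, -34/5)

T(p) = (2, 18/5, -34/5)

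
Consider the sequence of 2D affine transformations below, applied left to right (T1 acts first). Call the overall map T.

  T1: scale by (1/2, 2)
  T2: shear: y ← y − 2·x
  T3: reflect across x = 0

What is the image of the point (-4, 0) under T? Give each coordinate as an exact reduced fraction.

T1 scale by (1/2, 2): (-4, 0) → (-2, 0)
T2 shear: y ← y − 2·x: (-2, 0) → (-2, 4)
T3 reflect across x = 0: (-2, 4) → (2, 4)

T(p) = (2, 4)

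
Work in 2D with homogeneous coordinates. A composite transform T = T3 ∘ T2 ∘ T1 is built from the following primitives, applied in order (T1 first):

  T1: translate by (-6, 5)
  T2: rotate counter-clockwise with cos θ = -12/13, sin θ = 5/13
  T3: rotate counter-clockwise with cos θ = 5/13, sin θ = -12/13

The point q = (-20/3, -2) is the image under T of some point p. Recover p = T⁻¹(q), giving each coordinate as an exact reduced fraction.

T1 = [1 0 -6; 0 1 5; 0 0 1]
T2·T1 = [-12/13 -5/13 47/13; 5/13 -12/13 -90/13; 0 0 1]
T3·…·T1 = [0 -1 -5; 1 0 -6; 0 0 1]
det M = 1; M⁻¹ = [0 1 6; -1 0 -5; 0 0 1]
M⁻¹ · (-20/3, -2)ᵀ = (4, 5/3)ᵀ

p = (4, 5/3)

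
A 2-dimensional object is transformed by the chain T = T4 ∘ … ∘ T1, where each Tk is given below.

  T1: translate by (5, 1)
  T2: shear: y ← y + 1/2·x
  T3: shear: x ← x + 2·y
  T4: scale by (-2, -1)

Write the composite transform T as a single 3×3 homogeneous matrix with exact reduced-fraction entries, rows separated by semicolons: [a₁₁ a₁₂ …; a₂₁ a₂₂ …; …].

T = [-4 -4 -24; -1/2 -1 -7/2; 0 0 1]

T1 = [1 0 5; 0 1 1; 0 0 1]
T2·T1 = [1 0 5; 1/2 1 7/2; 0 0 1]
T3·…·T1 = [2 2 12; 1/2 1 7/2; 0 0 1]
T4·…·T1 = [-4 -4 -24; -1/2 -1 -7/2; 0 0 1]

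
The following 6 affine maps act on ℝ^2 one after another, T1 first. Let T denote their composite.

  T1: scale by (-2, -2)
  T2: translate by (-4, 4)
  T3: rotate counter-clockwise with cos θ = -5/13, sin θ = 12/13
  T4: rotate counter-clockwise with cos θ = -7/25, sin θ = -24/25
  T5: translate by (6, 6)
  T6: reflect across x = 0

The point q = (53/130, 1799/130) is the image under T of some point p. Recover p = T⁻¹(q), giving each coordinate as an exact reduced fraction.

p = (3/4, -9/4)

T1 = [-2 0 0; 0 -2 0; 0 0 1]
T2·T1 = [-2 0 -4; 0 -2 4; 0 0 1]
T3·…·T1 = [10/13 24/13 -28/13; -24/13 10/13 -68/13; 0 0 1]
T4·…·T1 = [-646/325 72/325 -1436/325; -72/325 -646/325 1148/325; 0 0 1]
T5·…·T1 = [-646/325 72/325 514/325; -72/325 -646/325 3098/325; 0 0 1]
T6·…·T1 = [646/325 -72/325 -514/325; -72/325 -646/325 3098/325; 0 0 1]
det M = -4; M⁻¹ = [323/650 -18/325 427/325; -18/325 -323/650 1511/325; 0 0 1]
M⁻¹ · (53/130, 1799/130)ᵀ = (3/4, -9/4)ᵀ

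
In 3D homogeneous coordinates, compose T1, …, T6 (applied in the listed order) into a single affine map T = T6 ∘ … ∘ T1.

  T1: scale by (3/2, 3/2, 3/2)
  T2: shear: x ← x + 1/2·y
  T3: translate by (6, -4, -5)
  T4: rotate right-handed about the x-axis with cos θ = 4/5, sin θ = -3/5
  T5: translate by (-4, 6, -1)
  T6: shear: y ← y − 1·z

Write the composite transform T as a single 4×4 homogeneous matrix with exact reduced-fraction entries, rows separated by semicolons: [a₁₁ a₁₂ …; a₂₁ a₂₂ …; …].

T1 = [3/2 0 0 0; 0 3/2 0 0; 0 0 3/2 0; 0 0 0 1]
T2·T1 = [3/2 3/4 0 0; 0 3/2 0 0; 0 0 3/2 0; 0 0 0 1]
T3·…·T1 = [3/2 3/4 0 6; 0 3/2 0 -4; 0 0 3/2 -5; 0 0 0 1]
T4·…·T1 = [3/2 3/4 0 6; 0 6/5 9/10 -31/5; 0 -9/10 6/5 -8/5; 0 0 0 1]
T5·…·T1 = [3/2 3/4 0 2; 0 6/5 9/10 -1/5; 0 -9/10 6/5 -13/5; 0 0 0 1]
T6·…·T1 = [3/2 3/4 0 2; 0 21/10 -3/10 12/5; 0 -9/10 6/5 -13/5; 0 0 0 1]

T = [3/2 3/4 0 2; 0 21/10 -3/10 12/5; 0 -9/10 6/5 -13/5; 0 0 0 1]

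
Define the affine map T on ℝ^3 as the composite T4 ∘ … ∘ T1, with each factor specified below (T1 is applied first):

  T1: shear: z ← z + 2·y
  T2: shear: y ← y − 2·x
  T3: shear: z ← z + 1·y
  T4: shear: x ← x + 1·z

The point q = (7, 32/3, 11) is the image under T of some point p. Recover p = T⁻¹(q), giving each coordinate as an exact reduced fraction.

T1 = [1 0 0 0; 0 1 0 0; 0 2 1 0; 0 0 0 1]
T2·T1 = [1 0 0 0; -2 1 0 0; 0 2 1 0; 0 0 0 1]
T3·…·T1 = [1 0 0 0; -2 1 0 0; -2 3 1 0; 0 0 0 1]
T4·…·T1 = [-1 3 1 0; -2 1 0 0; -2 3 1 0; 0 0 0 1]
det M = 1; M⁻¹ = [1 0 -1 0; 2 1 -2 0; -4 -3 5 0; 0 0 0 1]
M⁻¹ · (7, 32/3, 11)ᵀ = (-4, 8/3, -5)ᵀ

p = (-4, 8/3, -5)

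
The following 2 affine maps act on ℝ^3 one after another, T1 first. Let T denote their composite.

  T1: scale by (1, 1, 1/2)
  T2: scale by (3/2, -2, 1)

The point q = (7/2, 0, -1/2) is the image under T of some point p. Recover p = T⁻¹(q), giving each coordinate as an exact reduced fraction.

p = (7/3, 0, -1)

T1 = [1 0 0 0; 0 1 0 0; 0 0 1/2 0; 0 0 0 1]
T2·T1 = [3/2 0 0 0; 0 -2 0 0; 0 0 1/2 0; 0 0 0 1]
det M = -3/2; M⁻¹ = [2/3 0 0 0; 0 -1/2 0 0; 0 0 2 0; 0 0 0 1]
M⁻¹ · (7/2, 0, -1/2)ᵀ = (7/3, 0, -1)ᵀ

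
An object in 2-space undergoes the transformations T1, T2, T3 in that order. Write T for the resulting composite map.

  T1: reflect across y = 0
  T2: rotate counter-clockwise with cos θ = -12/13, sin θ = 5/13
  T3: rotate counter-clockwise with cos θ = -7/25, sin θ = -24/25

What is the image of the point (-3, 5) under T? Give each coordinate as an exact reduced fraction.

T1 reflect across y = 0: (-3, 5) → (-3, -5)
T2 rotate counter-clockwise with cos θ = -12/13, sin θ = 5/13: (-3, -5) → (61/13, 45/13)
T3 rotate counter-clockwise with cos θ = -7/25, sin θ = -24/25: (61/13, 45/13) → (653/325, -1779/325)

T(p) = (653/325, -1779/325)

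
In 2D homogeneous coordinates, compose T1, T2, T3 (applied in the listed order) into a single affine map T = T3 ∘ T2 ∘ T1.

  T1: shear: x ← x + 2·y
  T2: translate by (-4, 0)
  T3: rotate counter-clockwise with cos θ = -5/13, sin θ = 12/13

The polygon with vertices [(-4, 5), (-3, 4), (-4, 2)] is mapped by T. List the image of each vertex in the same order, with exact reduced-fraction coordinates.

image vertices: (-70/13, -1/13), (-53/13, -8/13), (-4/13, -58/13)

T1 shear: x ← x + 2·y: (-4, 5) → (6, 5); (-3, 4) → (5, 4); (-4, 2) → (0, 2)
T2 translate by (-4, 0): (6, 5) → (2, 5); (5, 4) → (1, 4); (0, 2) → (-4, 2)
T3 rotate counter-clockwise with cos θ = -5/13, sin θ = 12/13: (2, 5) → (-70/13, -1/13); (1, 4) → (-53/13, -8/13); (-4, 2) → (-4/13, -58/13)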